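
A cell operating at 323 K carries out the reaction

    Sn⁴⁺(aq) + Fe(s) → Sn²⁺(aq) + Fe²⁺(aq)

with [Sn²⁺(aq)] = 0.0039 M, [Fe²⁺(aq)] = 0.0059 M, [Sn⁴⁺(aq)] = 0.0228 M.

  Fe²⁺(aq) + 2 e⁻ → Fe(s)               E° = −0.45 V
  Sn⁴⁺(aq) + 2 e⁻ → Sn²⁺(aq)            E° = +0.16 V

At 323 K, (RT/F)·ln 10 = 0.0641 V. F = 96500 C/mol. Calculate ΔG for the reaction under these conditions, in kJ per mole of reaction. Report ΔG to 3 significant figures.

−136 kJ/mol

With Sn⁴⁺/Sn²⁺ reduced at the cathode, E°cell = +0.16 − (−0.45) = +0.61 V and n = 2.
Q = ([Sn²⁺(aq)]·[Fe²⁺(aq)]) / [Sn⁴⁺(aq)] = 0.00101, so log Q = −2.996 and E = +0.61 − (0.0641/2)(−2.996) = +0.7060 V.
Finally ΔG = −nFE = −(2)(96500 C/mol)(+0.7060 V) = −136 kJ/mol.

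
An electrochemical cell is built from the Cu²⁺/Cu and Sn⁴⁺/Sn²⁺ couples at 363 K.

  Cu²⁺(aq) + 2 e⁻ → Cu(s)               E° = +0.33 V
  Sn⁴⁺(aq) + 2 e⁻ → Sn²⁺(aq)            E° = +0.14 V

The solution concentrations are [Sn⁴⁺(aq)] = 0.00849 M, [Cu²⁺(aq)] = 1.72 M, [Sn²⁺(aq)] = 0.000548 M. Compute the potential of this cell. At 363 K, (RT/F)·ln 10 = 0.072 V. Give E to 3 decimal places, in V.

Cu²⁺/Cu is reduced (cathode, E° = +0.33 V) and Sn⁴⁺/Sn²⁺ is oxidized (anode).
E°cell = +0.33 − (+0.14) = +0.19 V, with n = 2 electrons transferred.
Balancing gives Cu²⁺(aq) + Sn²⁺(aq) → Cu(s) + Sn⁴⁺(aq); hence Q = [Sn⁴⁺(aq)] / ([Cu²⁺(aq)]·[Sn²⁺(aq)]) = 9.01 (log Q = 0.955).
By the Nernst equation, E = +0.19 − (0.072/2)·(0.955) = +0.156 V.

+0.156 V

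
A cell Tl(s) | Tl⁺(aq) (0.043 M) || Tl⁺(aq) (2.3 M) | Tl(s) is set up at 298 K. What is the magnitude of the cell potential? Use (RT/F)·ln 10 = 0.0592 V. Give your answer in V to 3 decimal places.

0.102 V

For a concentration cell E°cell = 0, since both electrodes use the same couple.
The compartment with the higher Tl⁺(aq) concentration (2.3 M) acts as the cathode; ions are reduced there and produced at the dilute (0.043 M) anode.
With n = 1, Ecell = −(0.0592/1)·log([dilute]/[conc]) = −(0.0592/1)·log(0.043/2.3) = +0.102 V.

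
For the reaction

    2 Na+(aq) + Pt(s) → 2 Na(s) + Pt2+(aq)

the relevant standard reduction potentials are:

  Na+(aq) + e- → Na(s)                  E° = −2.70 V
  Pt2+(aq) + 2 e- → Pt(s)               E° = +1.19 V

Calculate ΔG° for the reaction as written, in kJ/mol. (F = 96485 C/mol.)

In the reaction as written Na+(aq) is reduced, so the Na⁺/Na couple is the cathode and Pt²⁺/Pt is the anode.
E°cell = −2.70 − (+1.19) = −3.89 V; balancing electrons gives n = 2.
ΔG° = −nFE°cell = −(2)(96485)(−3.89) J/mol = +751 kJ/mol.

+751 kJ/mol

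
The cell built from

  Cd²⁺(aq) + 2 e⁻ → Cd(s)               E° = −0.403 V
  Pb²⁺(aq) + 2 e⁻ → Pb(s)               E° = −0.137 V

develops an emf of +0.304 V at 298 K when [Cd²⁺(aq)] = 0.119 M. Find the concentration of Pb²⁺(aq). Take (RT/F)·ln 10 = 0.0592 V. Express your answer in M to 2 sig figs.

With Pb²⁺/Pb at the cathode and Cd²⁺/Cd at the anode, E°cell = −0.137 − (−0.403) = +0.266 V (n = 2).
From the Nernst equation, log Q = n(E° − E)/0.0592 = 2·(+0.266 − (+0.304))/0.0592 = −1.284.
Balancing electrons gives Pb²⁺(aq) + Cd(s) → Pb(s) + Cd²⁺(aq); thus Q = [Cd²⁺(aq)] / [Pb²⁺(aq)].
Isolating [Pb²⁺(aq)] in Q = 10^{−1.284} yields log [Pb²⁺(aq)] = 0.360, i.e. 2.3 M.

2.3 M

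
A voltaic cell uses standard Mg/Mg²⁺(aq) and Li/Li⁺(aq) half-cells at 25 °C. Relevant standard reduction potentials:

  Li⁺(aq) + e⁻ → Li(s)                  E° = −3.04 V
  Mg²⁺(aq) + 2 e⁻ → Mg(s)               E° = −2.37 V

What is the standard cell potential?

Of the two couples in this cell, the one with the more positive reduction potential is reduced at the cathode: here that is Mg²⁺/Mg (−2.37 V); Li⁺/Li (−3.04 V) is the anode.
E°cell = E°(cathode) − E°(anode) = −2.37 − (−3.04) = +0.67 V.

+0.67 V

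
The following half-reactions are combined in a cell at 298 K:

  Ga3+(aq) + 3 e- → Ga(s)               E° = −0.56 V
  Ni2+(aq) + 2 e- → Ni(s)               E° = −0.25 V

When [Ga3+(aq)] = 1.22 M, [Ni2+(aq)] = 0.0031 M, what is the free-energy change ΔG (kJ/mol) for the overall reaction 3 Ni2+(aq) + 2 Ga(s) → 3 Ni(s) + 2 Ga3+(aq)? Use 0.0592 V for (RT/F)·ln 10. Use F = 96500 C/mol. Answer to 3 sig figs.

−135 kJ/mol

E°cell = −0.25 − (−0.56) = +0.31 V; the balanced reaction transfers n = 6 electrons.
Here Q = [Ga3+(aq)]^2 / [Ni2+(aq)]^3 = 5×10^7 (log Q = 7.699), giving E = +0.31 − (0.0592/6)·(7.699) = +0.2340 V.
ΔG = −nFE = −(6)(96500)(+0.2340) J/mol = −135 kJ/mol.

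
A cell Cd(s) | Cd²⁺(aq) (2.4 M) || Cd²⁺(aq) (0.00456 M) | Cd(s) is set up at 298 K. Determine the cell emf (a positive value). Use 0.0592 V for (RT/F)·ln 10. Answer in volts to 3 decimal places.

For a concentration cell E°cell = 0, since both electrodes use the same couple.
The compartment with the higher Cd²⁺(aq) concentration (2.4 M) acts as the cathode; ions are reduced there and produced at the dilute (0.00456 M) anode.
With n = 2, Ecell = −(0.0592/2)·log([dilute]/[conc]) = −(0.0592/2)·log(0.00456/2.4) = +0.081 V.

0.081 V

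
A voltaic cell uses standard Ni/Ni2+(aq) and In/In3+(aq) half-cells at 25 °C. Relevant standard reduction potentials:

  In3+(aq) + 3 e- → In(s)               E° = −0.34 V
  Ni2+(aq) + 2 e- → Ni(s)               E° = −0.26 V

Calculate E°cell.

Of the two couples in this cell, the one with the more positive reduction potential is reduced at the cathode: here that is Ni²⁺/Ni (−0.26 V); In³⁺/In (−0.34 V) is the anode.
E°cell = E°(cathode) − E°(anode) = −0.26 − (−0.34) = +0.08 V.

+0.08 V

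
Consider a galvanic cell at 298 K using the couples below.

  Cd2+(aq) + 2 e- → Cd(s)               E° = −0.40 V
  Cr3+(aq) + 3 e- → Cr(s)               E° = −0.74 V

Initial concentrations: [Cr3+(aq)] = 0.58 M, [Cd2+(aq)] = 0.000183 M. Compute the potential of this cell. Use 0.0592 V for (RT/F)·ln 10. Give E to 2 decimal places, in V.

+0.23 V

Since E°(Cd²⁺/Cd) > E°(Cr³⁺/Cr), Cd²⁺/Cd serves as the cathode.
E°cell = −0.40 − (−0.74) = +0.34 V, with n = 6 electrons transferred.
The balanced reaction is 3 Cd2+(aq) + 2 Cr(s) → 3 Cd(s) + 2 Cr3+(aq), so Q = [Cr3+(aq)]^2 / [Cd2+(aq)]^3 = 5.49×10^10 and log Q = 10.740.
Applying E = E° − (RT ln10/nF)·log Q gives +0.34 − (0.0592/6)(10.740) = +0.23 V.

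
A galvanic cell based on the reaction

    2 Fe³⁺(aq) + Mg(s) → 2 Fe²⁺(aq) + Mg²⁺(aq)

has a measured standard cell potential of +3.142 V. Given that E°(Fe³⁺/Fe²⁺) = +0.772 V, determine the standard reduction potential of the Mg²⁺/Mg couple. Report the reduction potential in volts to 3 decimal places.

−2.370 V

In the reaction as written the Fe³⁺/Fe²⁺ couple is reduced (cathode) and Mg²⁺/Mg is oxidized (anode), so E°cell = E°(Fe³⁺/Fe²⁺) − E°(Mg²⁺/Mg).
E°(Mg²⁺/Mg) = E°(cathode) − E°cell = +0.772 − (+3.142) = −2.370 V.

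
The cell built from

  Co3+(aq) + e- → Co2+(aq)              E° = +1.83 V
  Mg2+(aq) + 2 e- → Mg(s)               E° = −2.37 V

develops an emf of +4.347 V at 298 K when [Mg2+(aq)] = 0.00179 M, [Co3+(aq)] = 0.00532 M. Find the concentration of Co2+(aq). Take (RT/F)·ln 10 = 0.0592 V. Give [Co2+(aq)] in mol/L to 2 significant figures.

The Co³⁺/Co²⁺ couple has the larger reduction potential, so it is the cathode: E°cell = +1.83 − (−2.37) = +4.20 V and n = 2.
Rearranging E = E° − (0.0592/n)·log Q gives log Q = 2(+4.20 − (+4.347))/0.0592 = −4.966.
Balancing electrons gives 2 Co3+(aq) + Mg(s) → 2 Co2+(aq) + Mg2+(aq); thus Q = ([Co2+(aq)]^2·[Mg2+(aq)]) / [Co3+(aq)]^2.
Solving for the unknown gives log [Co2+(aq)] = −3.384, so [Co2+(aq)] ≈ 0.00041 M.

0.00041 M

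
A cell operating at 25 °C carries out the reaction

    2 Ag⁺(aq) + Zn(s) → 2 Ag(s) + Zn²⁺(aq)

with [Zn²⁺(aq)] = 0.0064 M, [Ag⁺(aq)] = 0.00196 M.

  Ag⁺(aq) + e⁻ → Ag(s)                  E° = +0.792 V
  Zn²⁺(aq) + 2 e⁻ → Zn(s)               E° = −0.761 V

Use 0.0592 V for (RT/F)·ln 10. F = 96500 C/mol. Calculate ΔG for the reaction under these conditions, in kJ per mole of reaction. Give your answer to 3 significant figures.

With Ag⁺/Ag reduced at the cathode, E°cell = +0.792 − (−0.761) = +1.553 V and n = 2.
The reaction quotient is [Zn²⁺(aq)] / [Ag⁺(aq)]^2 = 1.67×10^3; by Nernst, E = +1.553 − (0.0592/2)(3.222) = +1.4576 V.
Finally ΔG = −nFE = −(2)(96500 C/mol)(+1.4576 V) = −281 kJ/mol.

−281 kJ/mol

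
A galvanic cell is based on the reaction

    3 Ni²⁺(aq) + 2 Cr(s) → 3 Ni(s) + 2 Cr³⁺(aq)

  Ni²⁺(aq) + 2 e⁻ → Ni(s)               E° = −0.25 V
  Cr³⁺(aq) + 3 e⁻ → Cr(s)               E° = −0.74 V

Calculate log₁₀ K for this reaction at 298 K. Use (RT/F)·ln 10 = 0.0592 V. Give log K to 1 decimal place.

log K = 49.7

The Ni²⁺/Ni couple is reduced (cathode); E°cell = −0.25 − (−0.74) = +0.49 V with n = 6.
At equilibrium E = 0, so log K = nE°cell / 0.0592 = (6)(+0.49) / 0.0592 = 49.7.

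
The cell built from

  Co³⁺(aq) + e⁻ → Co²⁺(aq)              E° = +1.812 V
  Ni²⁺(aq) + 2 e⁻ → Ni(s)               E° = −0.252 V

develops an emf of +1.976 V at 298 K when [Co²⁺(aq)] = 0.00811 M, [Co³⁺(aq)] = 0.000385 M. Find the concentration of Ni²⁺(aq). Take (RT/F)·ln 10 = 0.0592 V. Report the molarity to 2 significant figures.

Co³⁺/Co²⁺ is the cathode (higher E°); E°cell = +1.812 − (−0.252) = +2.064 V with n = 2.
Rearranging E = E° − (0.0592/n)·log Q gives log Q = 2(+2.064 − (+1.976))/0.0592 = 2.973.
The balanced reaction is 2 Co³⁺(aq) + Ni(s) → 2 Co²⁺(aq) + Ni²⁺(aq), so Q = ([Co²⁺(aq)]^2·[Ni²⁺(aq)]) / [Co³⁺(aq)]^2.
Substituting the known concentrations and solving, log [Ni²⁺(aq)] = 0.326 and [Ni²⁺(aq)] = 2.1 M.

2.1 M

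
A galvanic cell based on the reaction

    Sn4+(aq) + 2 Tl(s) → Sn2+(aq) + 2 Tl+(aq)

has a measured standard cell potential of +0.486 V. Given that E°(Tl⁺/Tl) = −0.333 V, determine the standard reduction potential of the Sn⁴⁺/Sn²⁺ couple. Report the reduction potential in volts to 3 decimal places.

In the reaction as written the Sn⁴⁺/Sn²⁺ couple is reduced (cathode) and Tl⁺/Tl is oxidized (anode), so E°cell = E°(Sn⁴⁺/Sn²⁺) − E°(Tl⁺/Tl).
E°(Sn⁴⁺/Sn²⁺) = E°cell + E°(anode) = +0.486 + (−0.333) = +0.153 V.

+0.153 V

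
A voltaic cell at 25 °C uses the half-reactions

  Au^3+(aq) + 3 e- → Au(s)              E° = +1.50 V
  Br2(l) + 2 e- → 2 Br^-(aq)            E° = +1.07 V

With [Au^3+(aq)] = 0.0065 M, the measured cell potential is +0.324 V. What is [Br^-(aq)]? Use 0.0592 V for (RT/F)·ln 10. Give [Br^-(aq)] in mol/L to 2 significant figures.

0.087 M

With Au³⁺/Au at the cathode and Br₂/Br⁻ at the anode, E°cell = +1.50 − (+1.07) = +0.43 V (n = 6).
Rearranging E = E° − (0.0592/n)·log Q gives log Q = 6(+0.43 − (+0.324))/0.0592 = 10.743.
Balancing electrons gives 2 Au^3+(aq) + 6 Br^-(aq) → 2 Au(s) + 3 Br2(l); thus Q = 1 / ([Au^3+(aq)]^2·[Br^-(aq)]^6).
Isolating [Br^-(aq)] in Q = 10^{10.743} yields log [Br^-(aq)] = −1.061, i.e. 0.087 M.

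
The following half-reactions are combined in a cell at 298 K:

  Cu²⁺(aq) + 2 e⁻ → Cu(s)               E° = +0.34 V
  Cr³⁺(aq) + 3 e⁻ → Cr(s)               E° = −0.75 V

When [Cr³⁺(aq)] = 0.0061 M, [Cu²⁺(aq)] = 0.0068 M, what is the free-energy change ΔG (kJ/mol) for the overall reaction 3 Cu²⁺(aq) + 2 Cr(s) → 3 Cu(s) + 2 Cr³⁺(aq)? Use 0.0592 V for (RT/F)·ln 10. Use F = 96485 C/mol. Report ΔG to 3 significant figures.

−619 kJ/mol

The standard cell potential is +0.34 − (−0.75) = +1.09 V, with n = 6 electrons in the balanced equation.
Here Q = [Cr³⁺(aq)]^2 / [Cu²⁺(aq)]^3 = 118 (log Q = 2.073), giving E = +1.09 − (0.0592/6)·(2.073) = +1.0695 V.
ΔG = −nFE = −(6)(96485)(+1.0695) J/mol = −619 kJ/mol.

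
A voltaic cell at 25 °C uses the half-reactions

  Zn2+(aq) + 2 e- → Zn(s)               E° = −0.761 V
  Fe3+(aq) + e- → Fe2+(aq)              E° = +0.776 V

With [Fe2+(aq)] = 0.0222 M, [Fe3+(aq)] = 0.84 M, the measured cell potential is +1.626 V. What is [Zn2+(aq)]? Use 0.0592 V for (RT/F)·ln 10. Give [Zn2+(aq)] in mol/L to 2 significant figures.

Fe³⁺/Fe²⁺ is the cathode (higher E°); E°cell = +0.776 − (−0.761) = +1.537 V with n = 2.
From the Nernst equation, log Q = n(E° − E)/0.0592 = 2·(+1.537 − (+1.626))/0.0592 = −3.007.
For 2 Fe3+(aq) + Zn(s) → 2 Fe2+(aq) + Zn2+(aq), the reaction quotient is Q = ([Fe2+(aq)]^2·[Zn2+(aq)]) / [Fe3+(aq)]^2.
Solving for the unknown gives log [Zn2+(aq)] = 0.149, so [Zn2+(aq)] ≈ 1.4 M.

1.4 M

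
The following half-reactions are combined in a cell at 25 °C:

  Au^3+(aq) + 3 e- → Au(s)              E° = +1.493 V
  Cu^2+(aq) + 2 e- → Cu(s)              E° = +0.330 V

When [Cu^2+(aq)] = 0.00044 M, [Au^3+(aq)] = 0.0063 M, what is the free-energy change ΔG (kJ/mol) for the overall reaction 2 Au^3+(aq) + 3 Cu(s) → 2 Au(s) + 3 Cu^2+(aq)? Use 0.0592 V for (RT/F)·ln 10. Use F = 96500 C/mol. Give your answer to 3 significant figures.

−706 kJ/mol

With Au³⁺/Au reduced at the cathode, E°cell = +1.493 − (+0.330) = +1.163 V and n = 6.
Q = [Cu^2+(aq)]^3 / [Au^3+(aq)]^2 = 2.15×10^−6, so log Q = −5.668 and E = +1.163 − (0.0592/6)(−5.668) = +1.2189 V.
Then ΔG = −nFE = −6 × 96500 × +1.2189 J/mol = −706 kJ/mol.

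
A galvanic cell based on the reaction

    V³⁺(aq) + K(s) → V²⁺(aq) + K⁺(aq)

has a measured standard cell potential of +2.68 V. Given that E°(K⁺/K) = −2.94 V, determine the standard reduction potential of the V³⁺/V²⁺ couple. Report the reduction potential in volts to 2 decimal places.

−0.26 V

In the reaction as written the V³⁺/V²⁺ couple is reduced (cathode) and K⁺/K is oxidized (anode), so E°cell = E°(V³⁺/V²⁺) − E°(K⁺/K).
E°(V³⁺/V²⁺) = E°cell + E°(anode) = +2.68 + (−2.94) = −0.26 V.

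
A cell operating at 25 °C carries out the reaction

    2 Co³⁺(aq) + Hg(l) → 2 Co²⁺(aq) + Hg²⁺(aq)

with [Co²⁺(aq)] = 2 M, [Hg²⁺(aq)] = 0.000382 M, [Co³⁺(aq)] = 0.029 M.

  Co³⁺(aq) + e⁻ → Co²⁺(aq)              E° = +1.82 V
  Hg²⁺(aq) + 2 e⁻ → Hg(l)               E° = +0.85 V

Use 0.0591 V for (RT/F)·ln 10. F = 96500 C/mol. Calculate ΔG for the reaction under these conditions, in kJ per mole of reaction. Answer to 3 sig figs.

−186 kJ/mol

With Co³⁺/Co²⁺ reduced at the cathode, E°cell = +1.82 − (+0.85) = +0.97 V and n = 2.
Here Q = ([Co²⁺(aq)]^2·[Hg²⁺(aq)]) / [Co³⁺(aq)]^2 = 1.82 (log Q = 0.259), giving E = +0.97 − (0.0591/2)·(0.259) = +0.9623 V.
ΔG = −nFE = −(2)(96500)(+0.9623) J/mol = −186 kJ/mol.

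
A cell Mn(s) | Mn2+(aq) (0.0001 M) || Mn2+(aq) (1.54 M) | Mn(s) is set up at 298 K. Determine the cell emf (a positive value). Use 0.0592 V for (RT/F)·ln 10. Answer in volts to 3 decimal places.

0.124 V

For a concentration cell E°cell = 0, since both electrodes use the same couple.
The compartment with the higher Mn2+(aq) concentration (1.54 M) acts as the cathode; ions are reduced there and produced at the dilute (0.0001 M) anode.
With n = 2, Ecell = −(0.0592/2)·log([dilute]/[conc]) = −(0.0592/2)·log(0.0001/1.54) = +0.124 V.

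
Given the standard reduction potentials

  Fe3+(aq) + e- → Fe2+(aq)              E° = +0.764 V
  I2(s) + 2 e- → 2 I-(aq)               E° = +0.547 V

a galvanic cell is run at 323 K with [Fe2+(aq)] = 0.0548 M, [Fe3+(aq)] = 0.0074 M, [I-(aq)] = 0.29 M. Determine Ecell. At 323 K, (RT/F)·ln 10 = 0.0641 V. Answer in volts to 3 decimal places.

The Fe³⁺/Fe²⁺ couple has the more positive E°, so it is the cathode; I₂/I⁻ is the anode.
The standard potential is +0.764 − (+0.547) = +0.217 V and the balanced reaction transfers n = 2 electrons.
The balanced reaction is 2 Fe3+(aq) + 2 I-(aq) → 2 Fe2+(aq) + I2(s), so Q = [Fe2+(aq)]^2 / ([Fe3+(aq)]^2·[I-(aq)]^2) = 652 and log Q = 2.814.
By the Nernst equation, E = +0.217 − (0.0641/2)·(2.814) = +0.127 V.

+0.127 V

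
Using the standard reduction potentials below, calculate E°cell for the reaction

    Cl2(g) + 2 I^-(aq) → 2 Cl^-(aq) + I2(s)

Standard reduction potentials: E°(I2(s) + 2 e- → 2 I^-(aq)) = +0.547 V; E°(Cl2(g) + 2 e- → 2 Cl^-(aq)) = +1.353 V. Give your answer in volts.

+0.806 V

Cl2(g) gains electrons, so the Cl₂/Cl⁻ couple is the cathode; the I₂/I⁻ couple is the anode.
E°cell = E°(cathode) − E°(anode) = +1.353 − (+0.547) = +0.806 V.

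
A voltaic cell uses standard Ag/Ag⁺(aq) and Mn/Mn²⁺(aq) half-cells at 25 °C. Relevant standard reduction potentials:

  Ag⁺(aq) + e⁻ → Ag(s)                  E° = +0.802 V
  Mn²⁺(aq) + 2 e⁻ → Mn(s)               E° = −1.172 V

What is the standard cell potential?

+1.974 V

Of the two couples in this cell, the one with the more positive reduction potential is reduced at the cathode: here that is Ag⁺/Ag (+0.802 V); Mn²⁺/Mn (−1.172 V) is the anode.
E°cell = E°(cathode) − E°(anode) = +0.802 − (−1.172) = +1.974 V.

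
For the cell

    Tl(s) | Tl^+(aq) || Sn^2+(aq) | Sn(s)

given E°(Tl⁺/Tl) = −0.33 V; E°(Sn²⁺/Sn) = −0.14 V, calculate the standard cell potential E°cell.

By convention the left-hand electrode in cell notation is the anode (oxidation) and the right-hand electrode is the cathode (reduction).
E°cell = E°(right) − E°(left) = −0.14 − (−0.33) = +0.19 V.

+0.19 V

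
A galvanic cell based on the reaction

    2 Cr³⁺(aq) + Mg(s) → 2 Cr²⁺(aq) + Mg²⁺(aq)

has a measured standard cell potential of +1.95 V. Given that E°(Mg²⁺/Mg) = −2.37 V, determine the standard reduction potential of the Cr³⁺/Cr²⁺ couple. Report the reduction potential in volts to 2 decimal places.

In the reaction as written the Cr³⁺/Cr²⁺ couple is reduced (cathode) and Mg²⁺/Mg is oxidized (anode), so E°cell = E°(Cr³⁺/Cr²⁺) − E°(Mg²⁺/Mg).
E°(Cr³⁺/Cr²⁺) = E°cell + E°(anode) = +1.95 + (−2.37) = −0.42 V.

−0.42 V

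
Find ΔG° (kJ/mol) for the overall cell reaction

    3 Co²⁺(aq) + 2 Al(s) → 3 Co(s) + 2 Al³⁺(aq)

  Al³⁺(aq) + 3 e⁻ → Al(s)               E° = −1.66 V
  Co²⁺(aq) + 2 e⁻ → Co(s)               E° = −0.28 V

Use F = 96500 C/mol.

In the reaction as written Co²⁺(aq) is reduced, so the Co²⁺/Co couple is the cathode and Al³⁺/Al is the anode.
E°cell = −0.28 − (−1.66) = +1.38 V; balancing electrons gives n = 6.
ΔG° = −nFE°cell = −(6)(96500)(+1.38) J/mol = −799 kJ/mol.

−799 kJ/mol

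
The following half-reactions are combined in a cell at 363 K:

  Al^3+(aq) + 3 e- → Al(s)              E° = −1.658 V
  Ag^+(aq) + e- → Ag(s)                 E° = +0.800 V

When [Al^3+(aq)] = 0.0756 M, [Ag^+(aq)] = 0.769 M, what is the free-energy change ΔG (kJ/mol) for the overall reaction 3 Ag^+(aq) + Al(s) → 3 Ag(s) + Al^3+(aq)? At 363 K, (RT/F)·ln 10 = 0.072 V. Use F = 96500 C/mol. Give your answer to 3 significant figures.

With Ag⁺/Ag reduced at the cathode, E°cell = +0.800 − (−1.658) = +2.458 V and n = 3.
Here Q = [Al^3+(aq)] / [Ag^+(aq)]^3 = 0.166 (log Q = −0.779), giving E = +2.458 − (0.072/3)·(−0.779) = +2.4767 V.
Then ΔG = −nFE = −3 × 96500 × +2.4767 J/mol = −717 kJ/mol.

−717 kJ/mol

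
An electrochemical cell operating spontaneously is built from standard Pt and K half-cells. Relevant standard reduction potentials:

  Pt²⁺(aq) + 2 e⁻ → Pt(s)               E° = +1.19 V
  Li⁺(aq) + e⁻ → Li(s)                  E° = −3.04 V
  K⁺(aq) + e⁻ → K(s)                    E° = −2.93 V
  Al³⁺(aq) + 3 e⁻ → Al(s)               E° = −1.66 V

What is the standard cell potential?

+4.12 V

The Pt²⁺/Pt couple has the higher E°, so Pt ion is reduced (cathode) and K is oxidized (anode).
E°cell = E°(cathode) − E°(anode) = +1.19 − (−2.93) = +4.12 V.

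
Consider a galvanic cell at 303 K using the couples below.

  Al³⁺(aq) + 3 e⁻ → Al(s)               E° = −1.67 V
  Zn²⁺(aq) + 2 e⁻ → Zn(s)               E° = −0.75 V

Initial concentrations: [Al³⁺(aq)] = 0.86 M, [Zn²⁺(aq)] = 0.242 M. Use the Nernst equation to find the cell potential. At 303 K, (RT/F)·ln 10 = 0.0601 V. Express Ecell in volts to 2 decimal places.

Zn²⁺/Zn is reduced (cathode, E° = −0.75 V) and Al³⁺/Al is oxidized (anode).
E°cell = −0.75 − (−1.67) = +0.92 V, with n = 6 electrons transferred.
For the overall reaction 3 Zn²⁺(aq) + 2 Al(s) → 3 Zn(s) + 2 Al³⁺(aq), Q = [Al³⁺(aq)]^2 / [Zn²⁺(aq)]^3 = 52.2, giving log Q = 1.718.
Applying E = E° − (RT ln10/nF)·log Q gives +0.92 − (0.0601/6)(1.718) = +0.90 V.

+0.90 V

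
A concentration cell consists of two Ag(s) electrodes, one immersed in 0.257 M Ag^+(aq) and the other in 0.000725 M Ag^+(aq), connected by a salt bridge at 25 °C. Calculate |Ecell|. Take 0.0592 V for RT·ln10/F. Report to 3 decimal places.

0.151 V

For a concentration cell E°cell = 0, since both electrodes use the same couple.
The compartment with the higher Ag^+(aq) concentration (0.257 M) acts as the cathode; ions are reduced there and produced at the dilute (0.000725 M) anode.
With n = 1, Ecell = −(0.0592/1)·log([dilute]/[conc]) = −(0.0592/1)·log(0.000725/0.257) = +0.151 V.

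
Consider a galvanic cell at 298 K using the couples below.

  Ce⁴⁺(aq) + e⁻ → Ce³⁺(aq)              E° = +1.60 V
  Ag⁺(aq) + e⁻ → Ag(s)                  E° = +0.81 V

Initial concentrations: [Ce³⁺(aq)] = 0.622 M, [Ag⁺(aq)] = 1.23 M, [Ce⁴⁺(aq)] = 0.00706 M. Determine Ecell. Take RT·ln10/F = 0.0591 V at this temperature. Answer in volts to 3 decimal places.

Ce⁴⁺/Ce³⁺ is reduced (cathode, E° = +1.60 V) and Ag⁺/Ag is oxidized (anode).
The standard potential is +1.60 − (+0.81) = +0.79 V and the balanced reaction transfers n = 1 electron.
For the overall reaction Ce⁴⁺(aq) + Ag(s) → Ce³⁺(aq) + Ag⁺(aq), Q = ([Ce³⁺(aq)]·[Ag⁺(aq)]) / [Ce⁴⁺(aq)] = 108, giving log Q = 2.035.
Applying E = E° − (RT ln10/nF)·log Q gives +0.79 − (0.0591/1)(2.035) = +0.670 V.

+0.670 V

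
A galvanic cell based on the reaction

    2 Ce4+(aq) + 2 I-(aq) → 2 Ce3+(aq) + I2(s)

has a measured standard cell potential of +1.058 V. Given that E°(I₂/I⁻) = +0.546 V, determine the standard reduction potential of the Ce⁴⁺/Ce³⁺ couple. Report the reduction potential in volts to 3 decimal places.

In the reaction as written the Ce⁴⁺/Ce³⁺ couple is reduced (cathode) and I₂/I⁻ is oxidized (anode), so E°cell = E°(Ce⁴⁺/Ce³⁺) − E°(I₂/I⁻).
E°(Ce⁴⁺/Ce³⁺) = E°cell + E°(anode) = +1.058 + (+0.546) = +1.604 V.

+1.604 V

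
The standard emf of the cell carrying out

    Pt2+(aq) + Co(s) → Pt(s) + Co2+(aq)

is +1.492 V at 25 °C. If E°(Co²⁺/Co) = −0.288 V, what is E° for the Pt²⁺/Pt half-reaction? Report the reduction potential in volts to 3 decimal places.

+1.204 V

In the reaction as written the Pt²⁺/Pt couple is reduced (cathode) and Co²⁺/Co is oxidized (anode), so E°cell = E°(Pt²⁺/Pt) − E°(Co²⁺/Co).
E°(Pt²⁺/Pt) = E°cell + E°(anode) = +1.492 + (−0.288) = +1.204 V.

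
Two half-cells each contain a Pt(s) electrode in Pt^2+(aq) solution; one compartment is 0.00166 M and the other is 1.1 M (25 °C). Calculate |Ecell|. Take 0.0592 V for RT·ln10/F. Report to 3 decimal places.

0.084 V

For a concentration cell E°cell = 0, since both electrodes use the same couple.
The compartment with the higher Pt^2+(aq) concentration (1.1 M) acts as the cathode; ions are reduced there and produced at the dilute (0.00166 M) anode.
With n = 2, Ecell = −(0.0592/2)·log([dilute]/[conc]) = −(0.0592/2)·log(0.00166/1.1) = +0.084 V.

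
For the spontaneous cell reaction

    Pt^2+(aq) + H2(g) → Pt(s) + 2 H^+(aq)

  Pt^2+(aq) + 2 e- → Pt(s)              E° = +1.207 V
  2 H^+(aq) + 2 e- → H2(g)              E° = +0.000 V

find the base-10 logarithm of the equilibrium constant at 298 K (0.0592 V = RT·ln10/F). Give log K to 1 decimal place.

log K = 40.8

The Pt²⁺/Pt couple is reduced (cathode); E°cell = +1.207 − (+0.000) = +1.207 V with n = 2.
At equilibrium E = 0, so log K = nE°cell / 0.0592 = (2)(+1.207) / 0.0592 = 40.8.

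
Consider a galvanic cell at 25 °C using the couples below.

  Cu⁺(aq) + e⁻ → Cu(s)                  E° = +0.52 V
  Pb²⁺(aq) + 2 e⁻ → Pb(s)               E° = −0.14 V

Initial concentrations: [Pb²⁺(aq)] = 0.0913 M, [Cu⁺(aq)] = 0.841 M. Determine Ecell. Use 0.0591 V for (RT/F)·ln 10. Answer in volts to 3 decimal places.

The Cu⁺/Cu couple has the more positive E°, so it is the cathode; Pb²⁺/Pb is the anode.
The standard potential is +0.52 − (−0.14) = +0.66 V and the balanced reaction transfers n = 2 electrons.
For the overall reaction 2 Cu⁺(aq) + Pb(s) → 2 Cu(s) + Pb²⁺(aq), Q = [Pb²⁺(aq)] / [Cu⁺(aq)]^2 = 0.129, giving log Q = −0.889.
E = E° − (0.0591/n)·log Q = +0.66 − (0.0591/2)(−0.889) = +0.686 V.

+0.686 V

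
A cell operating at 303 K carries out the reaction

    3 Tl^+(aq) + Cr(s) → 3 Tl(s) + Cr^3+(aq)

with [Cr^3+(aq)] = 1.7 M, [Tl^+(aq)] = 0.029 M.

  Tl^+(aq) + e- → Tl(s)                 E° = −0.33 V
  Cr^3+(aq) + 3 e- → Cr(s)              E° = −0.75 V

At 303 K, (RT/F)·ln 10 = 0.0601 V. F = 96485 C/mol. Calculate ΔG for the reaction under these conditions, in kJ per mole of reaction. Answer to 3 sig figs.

−93.5 kJ/mol

The standard cell potential is −0.33 − (−0.75) = +0.42 V, with n = 3 electrons in the balanced equation.
The reaction quotient is [Cr^3+(aq)] / [Tl^+(aq)]^3 = 6.97×10^4; by Nernst, E = +0.42 − (0.0601/3)(4.843) = +0.3230 V.
Then ΔG = −nFE = −3 × 96485 × +0.3230 J/mol = −93.5 kJ/mol.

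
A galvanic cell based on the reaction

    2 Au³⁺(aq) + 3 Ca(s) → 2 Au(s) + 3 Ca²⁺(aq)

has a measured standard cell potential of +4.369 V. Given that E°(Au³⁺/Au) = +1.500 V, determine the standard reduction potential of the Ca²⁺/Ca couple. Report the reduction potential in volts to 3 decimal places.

−2.869 V

In the reaction as written the Au³⁺/Au couple is reduced (cathode) and Ca²⁺/Ca is oxidized (anode), so E°cell = E°(Au³⁺/Au) − E°(Ca²⁺/Ca).
E°(Ca²⁺/Ca) = E°(cathode) − E°cell = +1.500 − (+4.369) = −2.869 V.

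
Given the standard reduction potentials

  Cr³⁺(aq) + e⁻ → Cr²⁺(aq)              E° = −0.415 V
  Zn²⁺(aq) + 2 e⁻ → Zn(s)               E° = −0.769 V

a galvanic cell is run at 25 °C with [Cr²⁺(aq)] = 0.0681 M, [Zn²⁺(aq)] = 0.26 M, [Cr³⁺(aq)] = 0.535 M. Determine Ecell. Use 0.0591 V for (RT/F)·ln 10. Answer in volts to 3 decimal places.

The Cr³⁺/Cr²⁺ couple has the more positive E°, so it is the cathode; Zn²⁺/Zn is the anode.
The standard potential is −0.415 − (−0.769) = +0.354 V and the balanced reaction transfers n = 2 electrons.
For the overall reaction 2 Cr³⁺(aq) + Zn(s) → 2 Cr²⁺(aq) + Zn²⁺(aq), Q = ([Cr²⁺(aq)]^2·[Zn²⁺(aq)]) / [Cr³⁺(aq)]^2 = 0.00421, giving log Q = −2.375.
By the Nernst equation, E = +0.354 − (0.0591/2)·(−2.375) = +0.424 V.

+0.424 V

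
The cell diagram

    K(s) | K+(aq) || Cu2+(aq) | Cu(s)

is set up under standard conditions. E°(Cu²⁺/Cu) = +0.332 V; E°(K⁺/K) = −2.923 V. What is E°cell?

+3.255 V

By convention the left-hand electrode in cell notation is the anode (oxidation) and the right-hand electrode is the cathode (reduction).
E°cell = E°(right) − E°(left) = +0.332 − (−2.923) = +3.255 V.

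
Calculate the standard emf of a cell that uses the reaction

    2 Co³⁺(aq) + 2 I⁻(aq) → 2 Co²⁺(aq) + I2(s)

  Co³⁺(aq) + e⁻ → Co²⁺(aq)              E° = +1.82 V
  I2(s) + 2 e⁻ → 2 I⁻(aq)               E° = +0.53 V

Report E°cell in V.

In the reaction as written, Co³⁺(aq) is reduced (cathode) and I2(s) is produced by oxidation at the anode.
E°cell = E°(cathode) − E°(anode) = +1.82 − (+0.53) = +1.29 V.

+1.29 V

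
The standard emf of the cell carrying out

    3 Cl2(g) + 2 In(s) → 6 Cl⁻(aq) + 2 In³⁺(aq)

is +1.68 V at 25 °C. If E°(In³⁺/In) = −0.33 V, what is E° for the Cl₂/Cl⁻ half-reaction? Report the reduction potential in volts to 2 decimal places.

In the reaction as written the Cl₂/Cl⁻ couple is reduced (cathode) and In³⁺/In is oxidized (anode), so E°cell = E°(Cl₂/Cl⁻) − E°(In³⁺/In).
E°(Cl₂/Cl⁻) = E°cell + E°(anode) = +1.68 + (−0.33) = +1.35 V.

+1.35 V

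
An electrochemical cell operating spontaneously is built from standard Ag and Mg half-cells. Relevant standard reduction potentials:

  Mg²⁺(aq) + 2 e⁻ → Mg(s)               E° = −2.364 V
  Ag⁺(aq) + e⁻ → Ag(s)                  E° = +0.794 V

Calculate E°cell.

+3.158 V

The Ag⁺/Ag couple has the higher E°, so Ag ion is reduced (cathode) and Mg is oxidized (anode).
E°cell = E°(cathode) − E°(anode) = +0.794 − (−2.364) = +3.158 V.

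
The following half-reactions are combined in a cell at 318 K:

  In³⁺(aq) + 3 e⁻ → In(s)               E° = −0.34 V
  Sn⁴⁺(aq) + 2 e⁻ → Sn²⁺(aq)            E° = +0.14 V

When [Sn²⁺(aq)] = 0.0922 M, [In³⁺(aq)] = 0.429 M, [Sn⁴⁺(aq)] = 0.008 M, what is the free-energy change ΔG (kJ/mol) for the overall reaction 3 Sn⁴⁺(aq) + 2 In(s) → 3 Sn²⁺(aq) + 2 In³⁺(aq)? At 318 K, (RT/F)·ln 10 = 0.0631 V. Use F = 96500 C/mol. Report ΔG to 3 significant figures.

−263 kJ/mol

With Sn⁴⁺/Sn²⁺ reduced at the cathode, E°cell = +0.14 − (−0.34) = +0.48 V and n = 6.
Here Q = ([Sn²⁺(aq)]^3·[In³⁺(aq)]^2) / [Sn⁴⁺(aq)]^3 = 282 (log Q = 2.450), giving E = +0.48 − (0.0631/6)·(2.450) = +0.4542 V.
Finally ΔG = −nFE = −(6)(96500 C/mol)(+0.4542 V) = −263 kJ/mol.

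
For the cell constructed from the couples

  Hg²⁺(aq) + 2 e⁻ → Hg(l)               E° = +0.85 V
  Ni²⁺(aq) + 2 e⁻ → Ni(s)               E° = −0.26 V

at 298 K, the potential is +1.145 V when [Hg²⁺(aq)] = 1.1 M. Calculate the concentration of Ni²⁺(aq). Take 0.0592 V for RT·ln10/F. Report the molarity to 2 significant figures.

The Hg²⁺/Hg couple has the larger reduction potential, so it is the cathode: E°cell = +0.85 − (−0.26) = +1.11 V and n = 2.
Rearranging E = E° − (0.0592/n)·log Q gives log Q = 2(+1.11 − (+1.145))/0.0592 = −1.182.
The balanced reaction is Hg²⁺(aq) + Ni(s) → Hg(l) + Ni²⁺(aq), so Q = [Ni²⁺(aq)] / [Hg²⁺(aq)].
Isolating [Ni²⁺(aq)] in Q = 10^{−1.182} yields log [Ni²⁺(aq)] = −1.141, i.e. 0.072 M.

0.072 M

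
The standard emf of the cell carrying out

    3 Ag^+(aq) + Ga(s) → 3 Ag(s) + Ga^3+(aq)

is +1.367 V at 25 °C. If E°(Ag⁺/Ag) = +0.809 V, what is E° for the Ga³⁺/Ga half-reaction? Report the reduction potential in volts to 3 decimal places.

In the reaction as written the Ag⁺/Ag couple is reduced (cathode) and Ga³⁺/Ga is oxidized (anode), so E°cell = E°(Ag⁺/Ag) − E°(Ga³⁺/Ga).
E°(Ga³⁺/Ga) = E°(cathode) − E°cell = +0.809 − (+1.367) = −0.558 V.

−0.558 V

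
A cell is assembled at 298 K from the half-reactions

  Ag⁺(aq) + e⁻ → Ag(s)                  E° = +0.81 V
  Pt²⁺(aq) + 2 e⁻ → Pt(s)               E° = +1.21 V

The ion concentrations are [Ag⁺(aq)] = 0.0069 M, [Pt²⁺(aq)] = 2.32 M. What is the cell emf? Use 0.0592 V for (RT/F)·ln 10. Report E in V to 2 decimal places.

+0.54 V

The Pt²⁺/Pt couple has the more positive E°, so it is the cathode; Ag⁺/Ag is the anode.
The standard potential is +1.21 − (+0.81) = +0.40 V and the balanced reaction transfers n = 2 electrons.
The balanced reaction is Pt²⁺(aq) + 2 Ag(s) → Pt(s) + 2 Ag⁺(aq), so Q = [Ag⁺(aq)]^2 / [Pt²⁺(aq)] = 2.05×10^−5 and log Q = −4.688.
By the Nernst equation, E = +0.40 − (0.0592/2)·(−4.688) = +0.54 V.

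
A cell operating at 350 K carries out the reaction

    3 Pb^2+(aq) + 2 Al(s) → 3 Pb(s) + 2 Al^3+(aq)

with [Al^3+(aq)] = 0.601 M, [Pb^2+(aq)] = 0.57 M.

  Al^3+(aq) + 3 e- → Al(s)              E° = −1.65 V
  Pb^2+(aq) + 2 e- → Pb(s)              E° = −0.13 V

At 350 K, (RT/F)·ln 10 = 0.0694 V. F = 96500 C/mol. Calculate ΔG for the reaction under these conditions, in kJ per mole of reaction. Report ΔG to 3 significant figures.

The standard cell potential is −0.13 − (−1.65) = +1.52 V, with n = 6 electrons in the balanced equation.
Q = [Al^3+(aq)]^2 / [Pb^2+(aq)]^3 = 1.95, so log Q = 0.290 and E = +1.52 − (0.0694/6)(0.290) = +1.5166 V.
Finally ΔG = −nFE = −(6)(96500 C/mol)(+1.5166 V) = −878 kJ/mol.

−878 kJ/mol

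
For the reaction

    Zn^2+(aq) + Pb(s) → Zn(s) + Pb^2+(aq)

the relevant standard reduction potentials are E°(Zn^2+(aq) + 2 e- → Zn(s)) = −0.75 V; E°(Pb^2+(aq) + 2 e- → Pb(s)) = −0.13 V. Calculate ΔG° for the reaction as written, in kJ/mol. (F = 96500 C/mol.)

+120 kJ/mol

In the reaction as written Zn^2+(aq) is reduced, so the Zn²⁺/Zn couple is the cathode and Pb²⁺/Pb is the anode.
E°cell = −0.75 − (−0.13) = −0.62 V; balancing electrons gives n = 2.
ΔG° = −nFE°cell = −(2)(96500)(−0.62) J/mol = +120 kJ/mol.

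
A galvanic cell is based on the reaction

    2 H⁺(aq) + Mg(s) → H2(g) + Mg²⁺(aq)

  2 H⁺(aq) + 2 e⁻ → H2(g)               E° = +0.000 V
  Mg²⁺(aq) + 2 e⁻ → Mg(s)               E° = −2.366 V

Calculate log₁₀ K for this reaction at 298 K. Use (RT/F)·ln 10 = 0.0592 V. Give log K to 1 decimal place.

log K = 79.9

The 2H⁺/H₂ couple is reduced (cathode); E°cell = +0.000 − (−2.366) = +2.366 V with n = 2.
At equilibrium E = 0, so log K = nE°cell / 0.0592 = (2)(+2.366) / 0.0592 = 79.9.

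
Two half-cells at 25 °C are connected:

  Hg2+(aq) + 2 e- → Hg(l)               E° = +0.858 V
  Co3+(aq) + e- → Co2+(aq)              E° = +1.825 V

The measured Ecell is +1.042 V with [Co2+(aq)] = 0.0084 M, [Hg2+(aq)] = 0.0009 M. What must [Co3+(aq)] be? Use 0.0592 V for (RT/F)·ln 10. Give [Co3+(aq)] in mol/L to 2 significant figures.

0.0047 M

With Co³⁺/Co²⁺ at the cathode and Hg²⁺/Hg at the anode, E°cell = +1.825 − (+0.858) = +0.967 V (n = 2).
Rearranging E = E° − (0.0592/n)·log Q gives log Q = 2(+0.967 − (+1.042))/0.0592 = −2.534.
Balancing electrons gives 2 Co3+(aq) + Hg(l) → 2 Co2+(aq) + Hg2+(aq); thus Q = ([Co2+(aq)]^2·[Hg2+(aq)]) / [Co3+(aq)]^2.
Solving for the unknown gives log [Co3+(aq)] = −2.332, so [Co3+(aq)] ≈ 0.0047 M.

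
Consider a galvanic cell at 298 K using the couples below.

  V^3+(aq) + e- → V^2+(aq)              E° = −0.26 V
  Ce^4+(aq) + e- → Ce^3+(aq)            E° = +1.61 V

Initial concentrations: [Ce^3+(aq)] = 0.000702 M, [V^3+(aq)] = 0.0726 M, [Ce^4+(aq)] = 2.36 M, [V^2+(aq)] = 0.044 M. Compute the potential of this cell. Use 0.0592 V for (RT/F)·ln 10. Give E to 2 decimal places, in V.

+2.07 V

Ce⁴⁺/Ce³⁺ is reduced (cathode, E° = +1.61 V) and V³⁺/V²⁺ is oxidized (anode).
E°cell = +1.61 − (−0.26) = +1.87 V, with n = 1 electron transferred.
Balancing gives Ce^4+(aq) + V^2+(aq) → Ce^3+(aq) + V^3+(aq); hence Q = ([Ce^3+(aq)]·[V^3+(aq)]) / ([Ce^4+(aq)]·[V^2+(aq)]) = 0.000491 (log Q = −3.309).
By the Nernst equation, E = +1.87 − (0.0592/1)·(−3.309) = +2.07 V.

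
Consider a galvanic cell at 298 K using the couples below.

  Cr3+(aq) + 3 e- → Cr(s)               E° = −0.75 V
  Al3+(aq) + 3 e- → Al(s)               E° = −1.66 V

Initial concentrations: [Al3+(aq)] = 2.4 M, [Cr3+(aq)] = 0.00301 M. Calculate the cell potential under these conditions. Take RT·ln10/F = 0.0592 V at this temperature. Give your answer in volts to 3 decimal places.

+0.853 V

The Cr³⁺/Cr couple has the more positive E°, so it is the cathode; Al³⁺/Al is the anode.
E°cell = E°cat − E°an = −0.75 − (−1.66) = +0.91 V; n = 3.
For the overall reaction Cr3+(aq) + Al(s) → Cr(s) + Al3+(aq), Q = [Al3+(aq)] / [Cr3+(aq)] = 797, giving log Q = 2.902.
E = E° − (0.0592/n)·log Q = +0.91 − (0.0592/3)(2.902) = +0.853 V.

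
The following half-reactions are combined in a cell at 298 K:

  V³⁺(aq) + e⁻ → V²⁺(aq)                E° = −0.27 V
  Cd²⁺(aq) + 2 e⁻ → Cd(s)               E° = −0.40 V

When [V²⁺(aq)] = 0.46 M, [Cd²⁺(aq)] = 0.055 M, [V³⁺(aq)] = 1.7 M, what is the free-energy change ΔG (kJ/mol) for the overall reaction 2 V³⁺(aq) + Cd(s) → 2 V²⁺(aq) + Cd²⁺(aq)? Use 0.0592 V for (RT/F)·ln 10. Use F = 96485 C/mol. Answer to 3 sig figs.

E°cell = −0.27 − (−0.40) = +0.13 V; the balanced reaction transfers n = 2 electrons.
The reaction quotient is ([V²⁺(aq)]^2·[Cd²⁺(aq)]) / [V³⁺(aq)]^2 = 0.00403; by Nernst, E = +0.13 − (0.0592/2)(−2.395) = +0.2009 V.
ΔG = −nFE = −(2)(96485)(+0.2009) J/mol = −38.8 kJ/mol.

−38.8 kJ/mol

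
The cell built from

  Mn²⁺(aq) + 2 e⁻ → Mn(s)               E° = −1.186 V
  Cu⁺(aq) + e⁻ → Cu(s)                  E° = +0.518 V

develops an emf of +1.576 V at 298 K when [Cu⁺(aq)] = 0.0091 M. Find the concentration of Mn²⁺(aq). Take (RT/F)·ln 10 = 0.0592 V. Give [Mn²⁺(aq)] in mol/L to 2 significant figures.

The Cu⁺/Cu couple has the larger reduction potential, so it is the cathode: E°cell = +0.518 − (−1.186) = +1.704 V and n = 2.
Since E = E° − (0.0592/n)·log Q, log Q = n(E° − E)/0.0592 = 4.324.
The balanced reaction is 2 Cu⁺(aq) + Mn(s) → 2 Cu(s) + Mn²⁺(aq), so Q = [Mn²⁺(aq)] / [Cu⁺(aq)]^2.
Solving for the unknown gives log [Mn²⁺(aq)] = 0.242, so [Mn²⁺(aq)] ≈ 1.7 M.

1.7 M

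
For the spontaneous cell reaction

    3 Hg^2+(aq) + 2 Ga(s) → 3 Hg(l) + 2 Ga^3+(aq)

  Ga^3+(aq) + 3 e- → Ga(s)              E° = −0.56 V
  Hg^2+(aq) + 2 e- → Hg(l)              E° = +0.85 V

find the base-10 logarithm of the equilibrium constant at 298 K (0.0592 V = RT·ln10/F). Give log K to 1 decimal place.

The Hg²⁺/Hg couple is reduced (cathode); E°cell = +0.85 − (−0.56) = +1.41 V with n = 6.
At equilibrium E = 0, so log K = nE°cell / 0.0592 = (6)(+1.41) / 0.0592 = 142.9.

log K = 142.9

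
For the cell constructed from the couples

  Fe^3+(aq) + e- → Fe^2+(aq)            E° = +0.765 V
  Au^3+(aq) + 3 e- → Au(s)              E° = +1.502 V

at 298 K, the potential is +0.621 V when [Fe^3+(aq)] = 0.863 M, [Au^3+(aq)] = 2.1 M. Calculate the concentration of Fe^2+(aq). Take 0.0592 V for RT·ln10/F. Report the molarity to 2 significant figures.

0.0074 M

With Au³⁺/Au at the cathode and Fe³⁺/Fe²⁺ at the anode, E°cell = +1.502 − (+0.765) = +0.737 V (n = 3).
From the Nernst equation, log Q = n(E° − E)/0.0592 = 3·(+0.737 − (+0.621))/0.0592 = 5.878.
For Au^3+(aq) + 3 Fe^2+(aq) → Au(s) + 3 Fe^3+(aq), the reaction quotient is Q = [Fe^3+(aq)]^3 / ([Au^3+(aq)]·[Fe^2+(aq)]^3).
Substituting the known concentrations and solving, log [Fe^2+(aq)] = −2.131 and [Fe^2+(aq)] = 0.0074 M.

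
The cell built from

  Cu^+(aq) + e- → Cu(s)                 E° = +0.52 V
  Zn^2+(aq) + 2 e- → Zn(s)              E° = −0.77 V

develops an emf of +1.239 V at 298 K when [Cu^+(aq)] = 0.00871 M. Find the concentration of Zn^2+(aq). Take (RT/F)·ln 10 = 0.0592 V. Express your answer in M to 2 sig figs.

0.0040 M

With Cu⁺/Cu at the cathode and Zn²⁺/Zn at the anode, E°cell = +0.52 − (−0.77) = +1.29 V (n = 2).
Since E = E° − (0.0592/n)·log Q, log Q = n(E° − E)/0.0592 = 1.723.
Balancing electrons gives 2 Cu^+(aq) + Zn(s) → 2 Cu(s) + Zn^2+(aq); thus Q = [Zn^2+(aq)] / [Cu^+(aq)]^2.
Solving for the unknown gives log [Zn^2+(aq)] = −2.397, so [Zn^2+(aq)] ≈ 0.0040 M.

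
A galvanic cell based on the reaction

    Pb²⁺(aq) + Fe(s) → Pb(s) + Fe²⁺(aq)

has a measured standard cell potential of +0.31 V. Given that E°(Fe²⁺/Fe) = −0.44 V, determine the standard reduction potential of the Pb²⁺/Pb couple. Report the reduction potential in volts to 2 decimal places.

In the reaction as written the Pb²⁺/Pb couple is reduced (cathode) and Fe²⁺/Fe is oxidized (anode), so E°cell = E°(Pb²⁺/Pb) − E°(Fe²⁺/Fe).
E°(Pb²⁺/Pb) = E°cell + E°(anode) = +0.31 + (−0.44) = −0.13 V.

−0.13 V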